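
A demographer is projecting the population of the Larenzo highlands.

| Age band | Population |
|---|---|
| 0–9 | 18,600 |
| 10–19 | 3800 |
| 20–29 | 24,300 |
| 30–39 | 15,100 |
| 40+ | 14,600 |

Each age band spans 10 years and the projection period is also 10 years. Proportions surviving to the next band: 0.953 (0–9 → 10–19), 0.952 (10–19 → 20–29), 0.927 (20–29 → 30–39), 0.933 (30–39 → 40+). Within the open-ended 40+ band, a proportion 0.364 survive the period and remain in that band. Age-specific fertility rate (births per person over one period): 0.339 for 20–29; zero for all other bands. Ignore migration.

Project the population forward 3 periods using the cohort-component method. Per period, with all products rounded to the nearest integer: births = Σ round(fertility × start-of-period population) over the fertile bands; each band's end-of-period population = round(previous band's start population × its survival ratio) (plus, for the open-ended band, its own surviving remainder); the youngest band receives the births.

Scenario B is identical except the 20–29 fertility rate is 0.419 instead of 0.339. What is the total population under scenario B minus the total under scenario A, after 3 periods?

Let group 1 be 0–9 through group 5 = 40+.
— Period 1 —
Births: 24300 * 0.339 = 8238
Group 2: 18600 * 0.953 = 17726
Group 3: 3800 * 0.952 = 3618
Group 4: 24300 * 0.927 = 22526
Group 5: 15100 * 0.933 + 14600 * 0.364 = 14088 + 5314 = 19402
End of period: [8238, 17726, 3618, 22526, 19402]
— Period 2 —
Births: 3618 * 0.339 = 1227
Group 2: 8238 * 0.953 = 7851
Group 3: 17726 * 0.952 = 16875
Group 4: 3618 * 0.927 = 3354
Group 5: 22526 * 0.933 + 19402 * 0.364 = 21017 + 7062 = 28079
End of period: [1227, 7851, 16875, 3354, 28079]
— Period 3 —
Births: 16875 * 0.339 = 5721
Group 2: 1227 * 0.953 = 1169
Group 3: 7851 * 0.952 = 7474
Group 4: 16875 * 0.927 = 15643
Group 5: 3354 * 0.933 + 28079 * 0.364 = 3129 + 10221 = 13350
End of period: [5721, 1169, 7474, 15643, 13350]
Scenario A total after 3 periods: 43357
Scenario B projection —
— Period 1 —
Births: 24300 * 0.419 = 10182
Group 2: 18600 * 0.953 = 17726
Group 3: 3800 * 0.952 = 3618
Group 4: 24300 * 0.927 = 22526
Group 5: 15100 * 0.933 + 14600 * 0.364 = 14088 + 5314 = 19402
End of period: [10182, 17726, 3618, 22526, 19402]
— Period 2 —
Births: 3618 * 0.419 = 1516
Group 2: 10182 * 0.953 = 9703
Group 3: 17726 * 0.952 = 16875
Group 4: 3618 * 0.927 = 3354
Group 5: 22526 * 0.933 + 19402 * 0.364 = 21017 + 7062 = 28079
End of period: [1516, 9703, 16875, 3354, 28079]
— Period 3 —
Births: 16875 * 0.419 = 7071
Group 2: 1516 * 0.953 = 1445
Group 3: 9703 * 0.952 = 9237
Group 4: 16875 * 0.927 = 15643
Group 5: 3354 * 0.933 + 28079 * 0.364 = 3129 + 10221 = 13350
End of period: [7071, 1445, 9237, 15643, 13350]
Scenario B total after 3 periods: 46746
Difference B − A = 46746 − 43357 = 3389

3389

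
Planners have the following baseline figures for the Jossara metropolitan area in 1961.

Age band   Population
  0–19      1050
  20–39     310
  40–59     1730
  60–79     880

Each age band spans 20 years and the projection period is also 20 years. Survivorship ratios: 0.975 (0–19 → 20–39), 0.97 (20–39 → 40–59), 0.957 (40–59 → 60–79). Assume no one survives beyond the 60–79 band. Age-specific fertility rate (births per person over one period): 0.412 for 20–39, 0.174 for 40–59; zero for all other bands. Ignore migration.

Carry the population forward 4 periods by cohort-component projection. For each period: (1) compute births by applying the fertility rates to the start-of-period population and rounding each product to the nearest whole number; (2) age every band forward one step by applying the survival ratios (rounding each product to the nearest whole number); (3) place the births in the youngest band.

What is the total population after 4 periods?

1432

Call the groups 1 to 4, youngest first.
Period 1.
Births: 310 × 0.412 = 128, 1730 × 0.174 = 301 → total 429
Group 2: 1050 × 0.975 = 1024
Group 3: 310 × 0.97 = 301
Group 4: 1730 × 0.957 = 1656
Population now: 0–19=429, 20–39=1024, 40–59=301, 60–79=1656
Period 2.
Births: 1024 × 0.412 = 422, 301 × 0.174 = 52 → total 474
Group 2: 429 × 0.975 = 418
Group 3: 1024 × 0.97 = 993
Group 4: 301 × 0.957 = 288
Population now: 0–19=474, 20–39=418, 40–59=993, 60–79=288
Period 3.
Births: 418 × 0.412 = 172, 993 × 0.174 = 173 → total 345
Group 2: 474 × 0.975 = 462
Group 3: 418 × 0.97 = 405
Group 4: 993 × 0.957 = 950
Population now: 0–19=345, 20–39=462, 40–59=405, 60–79=950
Period 4.
Births: 462 × 0.412 = 190, 405 × 0.174 = 70 → total 260
Group 2: 345 × 0.975 = 336
Group 3: 462 × 0.97 = 448
Group 4: 405 × 0.957 = 388
Population now: 0–19=260, 20–39=336, 40–59=448, 60–79=388
Total after period 4: 260 + 336 + 448 + 388 = 1432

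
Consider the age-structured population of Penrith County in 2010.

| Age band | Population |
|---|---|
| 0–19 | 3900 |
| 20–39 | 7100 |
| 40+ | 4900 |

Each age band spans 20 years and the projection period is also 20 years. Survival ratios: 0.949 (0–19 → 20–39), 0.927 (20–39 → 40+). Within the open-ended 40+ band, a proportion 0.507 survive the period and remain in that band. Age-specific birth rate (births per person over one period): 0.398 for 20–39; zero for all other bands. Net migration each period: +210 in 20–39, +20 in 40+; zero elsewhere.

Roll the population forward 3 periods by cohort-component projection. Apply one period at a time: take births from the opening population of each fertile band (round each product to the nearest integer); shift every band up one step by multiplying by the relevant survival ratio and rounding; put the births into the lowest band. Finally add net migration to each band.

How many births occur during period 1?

2826

Period 1:
Births: 7100 × 0.398 = 2826
20–39: 3900 × 0.949 = 3701
40+: 7100 × 0.927 + 4900 × 0.507 = 6582 + 2484 = 9066
Net migration: 20–39 + 210 → 3911; 40+ + 20 → 9086
Giving 2826 / 3911 / 9086.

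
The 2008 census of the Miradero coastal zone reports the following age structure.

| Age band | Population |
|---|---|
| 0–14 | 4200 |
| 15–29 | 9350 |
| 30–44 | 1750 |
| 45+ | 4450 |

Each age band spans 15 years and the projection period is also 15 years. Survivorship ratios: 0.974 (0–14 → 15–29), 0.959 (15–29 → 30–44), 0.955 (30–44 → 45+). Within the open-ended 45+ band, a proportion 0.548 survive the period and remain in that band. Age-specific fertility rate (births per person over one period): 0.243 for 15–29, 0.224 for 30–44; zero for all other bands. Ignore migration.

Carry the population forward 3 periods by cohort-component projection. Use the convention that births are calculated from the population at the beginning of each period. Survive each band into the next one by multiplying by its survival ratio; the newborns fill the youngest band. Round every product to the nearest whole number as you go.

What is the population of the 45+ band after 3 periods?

9673

— Period 1 —
Births: 9350 * 0.243 = 2272, 1750 * 0.224 = 392 → 2664
15–29: 4200 * 0.974 = 4091
30–44: 9350 * 0.959 = 8967
45+: 1750 * 0.955 + 4450 * 0.548 = 1671 + 2439 = 4110
Population now: 0–14=2664, 15–29=4091, 30–44=8967, 45+=4110
— Period 2 —
Births: 4091 * 0.243 = 994, 8967 * 0.224 = 2009 → 3003
15–29: 2664 * 0.974 = 2595
30–44: 4091 * 0.959 = 3923
45+: 8967 * 0.955 + 4110 * 0.548 = 8563 + 2252 = 10815
Population now: 0–14=3003, 15–29=2595, 30–44=3923, 45+=10815
— Period 3 —
Births: 2595 * 0.243 = 631, 3923 * 0.224 = 879 → 1510
15–29: 3003 * 0.974 = 2925
30–44: 2595 * 0.959 = 2489
45+: 3923 * 0.955 + 10815 * 0.548 = 3746 + 5927 = 9673
Population now: 0–14=1510, 15–29=2925, 30–44=2489, 45+=9673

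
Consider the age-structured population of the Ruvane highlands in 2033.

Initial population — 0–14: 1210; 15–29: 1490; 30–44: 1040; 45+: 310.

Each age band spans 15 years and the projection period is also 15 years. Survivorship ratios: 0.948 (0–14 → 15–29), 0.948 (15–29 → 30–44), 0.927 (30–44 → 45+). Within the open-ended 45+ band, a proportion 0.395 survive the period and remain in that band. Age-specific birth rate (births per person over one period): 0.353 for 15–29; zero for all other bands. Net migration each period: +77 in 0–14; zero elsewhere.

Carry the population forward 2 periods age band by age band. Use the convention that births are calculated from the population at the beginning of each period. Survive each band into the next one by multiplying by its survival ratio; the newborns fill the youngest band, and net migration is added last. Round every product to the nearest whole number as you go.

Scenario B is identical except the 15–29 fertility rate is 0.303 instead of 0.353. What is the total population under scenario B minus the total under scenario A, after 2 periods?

[period 1]
Births: 1490 × 0.353 = 526
15–29: 1210 × 0.948 = 1147
30–44: 1490 × 0.948 = 1413
45+: 1040 × 0.927 + 310 × 0.395 = 964 + 122 = 1086
Net migration: 0–14 + 77 → 603
→ [603, 1147, 1413, 1086]
[period 2]
Births: 1147 × 0.353 = 405
15–29: 603 × 0.948 = 572
30–44: 1147 × 0.948 = 1087
45+: 1413 × 0.927 + 1086 × 0.395 = 1310 + 429 = 1739
Net migration: 0–14 + 77 → 482
→ [482, 572, 1087, 1739]
Scenario A total after 2 periods: 3880
Scenario B projection —
[period 1]
Births: 1490 × 0.303 = 451
15–29: 1210 × 0.948 = 1147
30–44: 1490 × 0.948 = 1413
45+: 1040 × 0.927 + 310 × 0.395 = 964 + 122 = 1086
Net migration: 0–14 + 77 → 528
→ [528, 1147, 1413, 1086]
[period 2]
Births: 1147 × 0.303 = 348
15–29: 528 × 0.948 = 501
30–44: 1147 × 0.948 = 1087
45+: 1413 × 0.927 + 1086 × 0.395 = 1310 + 429 = 1739
Net migration: 0–14 + 77 → 425
→ [425, 501, 1087, 1739]
Scenario B total after 2 periods: 3752
Difference B − A = 3752 − 3880 = -128

-128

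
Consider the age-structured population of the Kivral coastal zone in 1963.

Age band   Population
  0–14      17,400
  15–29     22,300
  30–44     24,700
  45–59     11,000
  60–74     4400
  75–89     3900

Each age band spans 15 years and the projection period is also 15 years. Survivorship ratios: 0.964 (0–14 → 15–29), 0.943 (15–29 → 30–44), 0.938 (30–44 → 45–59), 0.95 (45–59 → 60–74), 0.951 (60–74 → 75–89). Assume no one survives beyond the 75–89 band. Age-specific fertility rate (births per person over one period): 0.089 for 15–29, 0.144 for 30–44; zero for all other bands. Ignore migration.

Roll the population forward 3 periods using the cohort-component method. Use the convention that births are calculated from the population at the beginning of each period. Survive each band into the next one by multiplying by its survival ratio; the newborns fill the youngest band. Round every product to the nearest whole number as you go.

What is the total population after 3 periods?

66657

Let group 1 be 0–14 through group 6 = 75–89.
After projecting period 1:
Births: 22300 × 0.089 = 1985, 24700 × 0.144 = 3557 — total 5542
Group 2: 17400 × 0.964 = 16774
Group 3: 22300 × 0.943 = 21029
Group 4: 24700 × 0.938 = 23169
Group 5: 11000 × 0.95 = 10450
Group 6: 4400 × 0.951 = 4184
Giving 5542 / 16774 / 21029 / 23169 / 10450 / 4184.
After projecting period 2:
Births: 16774 × 0.089 = 1493, 21029 × 0.144 = 3028 — total 4521
Group 2: 5542 × 0.964 = 5342
Group 3: 16774 × 0.943 = 15818
Group 4: 21029 × 0.938 = 19725
Group 5: 23169 × 0.95 = 22011
Group 6: 10450 × 0.951 = 9938
Giving 4521 / 5342 / 15818 / 19725 / 22011 / 9938.
After projecting period 3:
Births: 5342 × 0.089 = 475, 15818 × 0.144 = 2278 — total 2753
Group 2: 4521 × 0.964 = 4358
Group 3: 5342 × 0.943 = 5038
Group 4: 15818 × 0.938 = 14837
Group 5: 19725 × 0.95 = 18739
Group 6: 22011 × 0.951 = 20932
Giving 2753 / 4358 / 5038 / 14837 / 18739 / 20932.
Total after period 3: 2753 + 4358 + 5038 + 14837 + 18739 + 20932 = 66657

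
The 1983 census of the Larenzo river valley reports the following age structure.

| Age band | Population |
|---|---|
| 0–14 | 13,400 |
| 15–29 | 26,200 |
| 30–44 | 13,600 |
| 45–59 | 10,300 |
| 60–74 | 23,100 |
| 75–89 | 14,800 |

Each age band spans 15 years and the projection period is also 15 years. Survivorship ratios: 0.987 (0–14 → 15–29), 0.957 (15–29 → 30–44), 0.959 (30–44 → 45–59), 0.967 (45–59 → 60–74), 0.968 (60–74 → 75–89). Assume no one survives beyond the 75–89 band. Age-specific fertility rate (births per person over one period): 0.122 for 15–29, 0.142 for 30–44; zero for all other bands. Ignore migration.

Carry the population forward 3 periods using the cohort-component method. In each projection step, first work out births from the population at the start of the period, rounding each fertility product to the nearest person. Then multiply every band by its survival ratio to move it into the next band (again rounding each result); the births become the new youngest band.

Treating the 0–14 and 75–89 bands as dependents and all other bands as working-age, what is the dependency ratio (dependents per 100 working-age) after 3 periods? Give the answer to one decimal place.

32.3

— Period 1 —
Births: 26200 × 0.122 = 3196, 13600 × 0.142 = 1931 → 5127
15–29: 13400 × 0.987 = 13226
30–44: 26200 × 0.957 = 25073
45–59: 13600 × 0.959 = 13042
60–74: 10300 × 0.967 = 9960
75–89: 23100 × 0.968 = 22361
Population now: 0–14=5127, 15–29=13226, 30–44=25073, 45–59=13042, 60–74=9960, 75–89=22361
— Period 2 —
Births: 13226 × 0.122 = 1614, 25073 × 0.142 = 3560 → 5174
15–29: 5127 × 0.987 = 5060
30–44: 13226 × 0.957 = 12657
45–59: 25073 × 0.959 = 24045
60–74: 13042 × 0.967 = 12612
75–89: 9960 × 0.968 = 9641
Population now: 0–14=5174, 15–29=5060, 30–44=12657, 45–59=24045, 60–74=12612, 75–89=9641
— Period 3 —
Births: 5060 × 0.122 = 617, 12657 × 0.142 = 1797 → 2414
15–29: 5174 × 0.987 = 5107
30–44: 5060 × 0.957 = 4842
45–59: 12657 × 0.959 = 12138
60–74: 24045 × 0.967 = 23252
75–89: 12612 × 0.968 = 12208
Population now: 0–14=2414, 15–29=5107, 30–44=4842, 45–59=12138, 60–74=23252, 75–89=12208
Dependents (band 0–14 + band 75–89) = 2414 + 12208 = 14622; working-age = 45339; ratio = 14622/45339 × 100 = 32.3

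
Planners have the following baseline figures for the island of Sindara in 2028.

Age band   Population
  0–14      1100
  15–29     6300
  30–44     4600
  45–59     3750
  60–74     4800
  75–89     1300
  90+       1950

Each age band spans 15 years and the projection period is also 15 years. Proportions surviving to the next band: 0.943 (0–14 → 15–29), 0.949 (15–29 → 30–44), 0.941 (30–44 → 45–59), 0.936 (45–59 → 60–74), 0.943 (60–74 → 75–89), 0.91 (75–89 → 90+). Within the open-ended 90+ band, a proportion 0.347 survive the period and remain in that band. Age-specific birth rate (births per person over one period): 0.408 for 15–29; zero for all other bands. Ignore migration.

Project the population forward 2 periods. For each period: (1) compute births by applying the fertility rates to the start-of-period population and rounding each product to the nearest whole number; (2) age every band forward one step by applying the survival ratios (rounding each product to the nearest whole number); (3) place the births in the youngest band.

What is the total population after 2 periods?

Period 1:
Births: 6300 × 0.408 = 2570
15–29: 1100 × 0.943 = 1037
30–44: 6300 × 0.949 = 5979
45–59: 4600 × 0.941 = 4329
60–74: 3750 × 0.936 = 3510
75–89: 4800 × 0.943 = 4526
90+: 1300 × 0.91 + 1950 × 0.347 = 1183 + 677 = 1860
End of period: [2570, 1037, 5979, 4329, 3510, 4526, 1860]
Period 2:
Births: 1037 × 0.408 = 423
15–29: 2570 × 0.943 = 2424
30–44: 1037 × 0.949 = 984
45–59: 5979 × 0.941 = 5626
60–74: 4329 × 0.936 = 4052
75–89: 3510 × 0.943 = 3310
90+: 4526 × 0.91 + 1860 × 0.347 = 4119 + 645 = 4764
End of period: [423, 2424, 984, 5626, 4052, 3310, 4764]
Total after period 2: 423 + 2424 + 984 + 5626 + 4052 + 3310 + 4764 = 21583

21583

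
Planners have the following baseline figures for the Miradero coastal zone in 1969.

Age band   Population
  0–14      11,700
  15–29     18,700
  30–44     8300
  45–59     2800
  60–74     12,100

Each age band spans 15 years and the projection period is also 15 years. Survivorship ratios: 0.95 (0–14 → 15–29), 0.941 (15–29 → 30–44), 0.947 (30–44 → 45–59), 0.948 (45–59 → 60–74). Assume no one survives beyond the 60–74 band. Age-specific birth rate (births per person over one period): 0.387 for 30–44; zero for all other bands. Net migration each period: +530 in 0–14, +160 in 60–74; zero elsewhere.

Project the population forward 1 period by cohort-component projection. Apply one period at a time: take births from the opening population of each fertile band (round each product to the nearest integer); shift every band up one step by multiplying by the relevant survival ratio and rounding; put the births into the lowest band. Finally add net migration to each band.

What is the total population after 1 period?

Numbering the bands 1..5 from youngest to oldest:
Period 1:
Births: 8300 * 0.387 = 3212
Band 2: 11700 * 0.95 = 11115
Band 3: 18700 * 0.941 = 17597
Band 4: 8300 * 0.947 = 7860
Band 5: 2800 * 0.948 = 2654
Net migration: Band 1 + 530 → 3742; Band 5 + 160 → 2814
Giving 3742 / 11115 / 17597 / 7860 / 2814.
Total after period 1: 3742 + 11115 + 17597 + 7860 + 2814 = 43128

43128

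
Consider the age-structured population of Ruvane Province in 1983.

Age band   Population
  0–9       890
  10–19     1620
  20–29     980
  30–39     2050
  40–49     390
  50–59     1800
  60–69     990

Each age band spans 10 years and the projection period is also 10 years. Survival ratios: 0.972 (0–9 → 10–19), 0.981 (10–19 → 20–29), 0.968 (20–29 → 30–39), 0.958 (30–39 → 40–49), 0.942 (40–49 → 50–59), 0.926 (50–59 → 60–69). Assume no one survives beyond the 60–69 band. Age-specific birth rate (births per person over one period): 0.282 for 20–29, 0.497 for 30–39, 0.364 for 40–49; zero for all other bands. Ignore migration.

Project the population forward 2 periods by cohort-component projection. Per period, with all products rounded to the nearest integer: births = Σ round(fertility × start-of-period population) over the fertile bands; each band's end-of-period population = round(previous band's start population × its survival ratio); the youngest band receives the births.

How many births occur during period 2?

Period 1:
Births: 980 × 0.282 = 276 ; 2050 × 0.497 = 1019 ; 390 × 0.364 = 142 ⇒ total 1437
10–19: 890 × 0.972 = 865
20–29: 1620 × 0.981 = 1589
30–39: 980 × 0.968 = 949
40–49: 2050 × 0.958 = 1964
50–59: 390 × 0.942 = 367
60–69: 1800 × 0.926 = 1667
Population now: 0–9=1437, 10–19=865, 20–29=1589, 30–39=949, 40–49=1964, 50–59=367, 60–69=1667
Period 2:
Births: 1589 × 0.282 = 448 ; 949 × 0.497 = 472 ; 1964 × 0.364 = 715 ⇒ total 1635
10–19: 1437 × 0.972 = 1397
20–29: 865 × 0.981 = 849
30–39: 1589 × 0.968 = 1538
40–49: 949 × 0.958 = 909
50–59: 1964 × 0.942 = 1850
60–69: 367 × 0.926 = 340
Population now: 0–9=1635, 10–19=1397, 20–29=849, 30–39=1538, 40–49=909, 50–59=1850, 60–69=340

1635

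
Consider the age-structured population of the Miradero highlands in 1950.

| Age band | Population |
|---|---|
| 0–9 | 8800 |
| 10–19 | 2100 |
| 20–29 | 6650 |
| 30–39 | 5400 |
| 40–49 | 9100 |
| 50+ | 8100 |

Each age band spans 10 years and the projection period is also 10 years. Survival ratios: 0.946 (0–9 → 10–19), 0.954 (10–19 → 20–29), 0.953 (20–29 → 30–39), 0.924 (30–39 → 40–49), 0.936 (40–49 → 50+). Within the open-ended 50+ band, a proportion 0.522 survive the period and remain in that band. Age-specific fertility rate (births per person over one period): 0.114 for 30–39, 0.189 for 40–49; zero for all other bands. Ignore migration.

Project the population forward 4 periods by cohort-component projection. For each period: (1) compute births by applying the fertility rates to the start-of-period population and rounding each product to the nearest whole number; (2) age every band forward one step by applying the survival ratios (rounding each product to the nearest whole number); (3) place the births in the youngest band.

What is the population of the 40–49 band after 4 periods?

6994

[period 1]
Births: 5400 × 0.114 = 616, 9100 × 0.189 = 1720 ⇒ total 2336
10–19: 8800 × 0.946 = 8325
20–29: 2100 × 0.954 = 2003
30–39: 6650 × 0.953 = 6337
40–49: 5400 × 0.924 = 4990
50+: 9100 × 0.936 + 8100 × 0.522 = 8518 + 4228 = 12746
End of period: [2336, 8325, 2003, 6337, 4990, 12746]
[period 2]
Births: 6337 × 0.114 = 722, 4990 × 0.189 = 943 ⇒ total 1665
10–19: 2336 × 0.946 = 2210
20–29: 8325 × 0.954 = 7942
30–39: 2003 × 0.953 = 1909
40–49: 6337 × 0.924 = 5855
50+: 4990 × 0.936 + 12746 × 0.522 = 4671 + 6653 = 11324
End of period: [1665, 2210, 7942, 1909, 5855, 11324]
[period 3]
Births: 1909 × 0.114 = 218, 5855 × 0.189 = 1107 ⇒ total 1325
10–19: 1665 × 0.946 = 1575
20–29: 2210 × 0.954 = 2108
30–39: 7942 × 0.953 = 7569
40–49: 1909 × 0.924 = 1764
50+: 5855 × 0.936 + 11324 × 0.522 = 5480 + 5911 = 11391
End of period: [1325, 1575, 2108, 7569, 1764, 11391]
[period 4]
Births: 7569 × 0.114 = 863, 1764 × 0.189 = 333 ⇒ total 1196
10–19: 1325 × 0.946 = 1253
20–29: 1575 × 0.954 = 1503
30–39: 2108 × 0.953 = 2009
40–49: 7569 × 0.924 = 6994
50+: 1764 × 0.936 + 11391 × 0.522 = 1651 + 5946 = 7597
End of period: [1196, 1253, 1503, 2009, 6994, 7597]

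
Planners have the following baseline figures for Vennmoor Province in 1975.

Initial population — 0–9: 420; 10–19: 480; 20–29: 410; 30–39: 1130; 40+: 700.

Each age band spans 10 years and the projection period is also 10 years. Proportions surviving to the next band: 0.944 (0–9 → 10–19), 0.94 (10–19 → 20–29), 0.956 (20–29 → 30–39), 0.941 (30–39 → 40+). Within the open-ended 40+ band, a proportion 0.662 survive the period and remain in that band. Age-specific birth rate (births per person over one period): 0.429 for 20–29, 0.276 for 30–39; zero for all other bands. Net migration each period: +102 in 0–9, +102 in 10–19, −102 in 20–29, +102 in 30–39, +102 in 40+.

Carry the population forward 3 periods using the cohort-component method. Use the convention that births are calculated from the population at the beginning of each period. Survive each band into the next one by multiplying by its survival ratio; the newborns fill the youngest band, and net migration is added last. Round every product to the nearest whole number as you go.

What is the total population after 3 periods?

Numbering the groups 1..5 from youngest to oldest:
[period 1]
Births: 410 × 0.429 = 176 ; 1130 × 0.276 = 312 ⇒ total 488
Group 2: 420 × 0.944 = 396
Group 3: 480 × 0.94 = 451
Group 4: 410 × 0.956 = 392
Group 5: 1130 × 0.941 + 700 × 0.662 = 1063 + 463 = 1526
Net migration: Group 1 + 102 → 590; Group 2 + 102 → 498; Group 3 − 102 → 349; Group 4 + 102 → 494; Group 5 + 102 → 1628
Giving 590 / 498 / 349 / 494 / 1628.
[period 2]
Births: 349 × 0.429 = 150 ; 494 × 0.276 = 136 ⇒ total 286
Group 2: 590 × 0.944 = 557
Group 3: 498 × 0.94 = 468
Group 4: 349 × 0.956 = 334
Group 5: 494 × 0.941 + 1628 × 0.662 = 465 + 1078 = 1543
Net migration: Group 1 + 102 → 388; Group 2 + 102 → 659; Group 3 − 102 → 366; Group 4 + 102 → 436; Group 5 + 102 → 1645
Giving 388 / 659 / 366 / 436 / 1645.
[period 3]
Births: 366 × 0.429 = 157 ; 436 × 0.276 = 120 ⇒ total 277
Group 2: 388 × 0.944 = 366
Group 3: 659 × 0.94 = 619
Group 4: 366 × 0.956 = 350
Group 5: 436 × 0.941 + 1645 × 0.662 = 410 + 1089 = 1499
Net migration: Group 1 + 102 → 379; Group 2 + 102 → 468; Group 3 − 102 → 517; Group 4 + 102 → 452; Group 5 + 102 → 1601
Giving 379 / 468 / 517 / 452 / 1601.
Total after period 3: 379 + 468 + 517 + 452 + 1601 = 3417

3417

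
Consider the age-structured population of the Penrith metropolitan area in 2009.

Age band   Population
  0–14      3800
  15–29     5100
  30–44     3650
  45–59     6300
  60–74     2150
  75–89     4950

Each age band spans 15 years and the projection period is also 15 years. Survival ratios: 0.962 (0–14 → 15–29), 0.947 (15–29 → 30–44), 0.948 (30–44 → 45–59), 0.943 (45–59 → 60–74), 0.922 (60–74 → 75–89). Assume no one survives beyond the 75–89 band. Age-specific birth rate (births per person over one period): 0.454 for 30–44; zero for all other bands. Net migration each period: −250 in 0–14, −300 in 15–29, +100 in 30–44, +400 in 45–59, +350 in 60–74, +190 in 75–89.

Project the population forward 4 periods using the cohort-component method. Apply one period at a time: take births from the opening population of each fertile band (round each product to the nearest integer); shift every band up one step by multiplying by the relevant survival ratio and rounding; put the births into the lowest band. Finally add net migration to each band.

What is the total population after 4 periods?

12789

— Period 1 —
Births: 3650 × 0.454 = 1657
15–29: 3800 × 0.962 = 3656
30–44: 5100 × 0.947 = 4830
45–59: 3650 × 0.948 = 3460
60–74: 6300 × 0.943 = 5941
75–89: 2150 × 0.922 = 1982
Net migration: 0–14 − 250 → 1407; 15–29 − 300 → 3356; 30–44 + 100 → 4930; 45–59 + 400 → 3860; 60–74 + 350 → 6291; 75–89 + 190 → 2172
End of period: [1407, 3356, 4930, 3860, 6291, 2172]
— Period 2 —
Births: 4930 × 0.454 = 2238
15–29: 1407 × 0.962 = 1354
30–44: 3356 × 0.947 = 3178
45–59: 4930 × 0.948 = 4674
60–74: 3860 × 0.943 = 3640
75–89: 6291 × 0.922 = 5800
Net migration: 0–14 − 250 → 1988; 15–29 − 300 → 1054; 30–44 + 100 → 3278; 45–59 + 400 → 5074; 60–74 + 350 → 3990; 75–89 + 190 → 5990
End of period: [1988, 1054, 3278, 5074, 3990, 5990]
— Period 3 —
Births: 3278 × 0.454 = 1488
15–29: 1988 × 0.962 = 1912
30–44: 1054 × 0.947 = 998
45–59: 3278 × 0.948 = 3108
60–74: 5074 × 0.943 = 4785
75–89: 3990 × 0.922 = 3679
Net migration: 0–14 − 250 → 1238; 15–29 − 300 → 1612; 30–44 + 100 → 1098; 45–59 + 400 → 3508; 60–74 + 350 → 5135; 75–89 + 190 → 3869
End of period: [1238, 1612, 1098, 3508, 5135, 3869]
— Period 4 —
Births: 1098 × 0.454 = 498
15–29: 1238 × 0.962 = 1191
30–44: 1612 × 0.947 = 1527
45–59: 1098 × 0.948 = 1041
60–74: 3508 × 0.943 = 3308
75–89: 5135 × 0.922 = 4734
Net migration: 0–14 − 250 → 248; 15–29 − 300 → 891; 30–44 + 100 → 1627; 45–59 + 400 → 1441; 60–74 + 350 → 3658; 75–89 + 190 → 4924
End of period: [248, 891, 1627, 1441, 3658, 4924]
Total after period 4: 248 + 891 + 1627 + 1441 + 3658 + 4924 = 12789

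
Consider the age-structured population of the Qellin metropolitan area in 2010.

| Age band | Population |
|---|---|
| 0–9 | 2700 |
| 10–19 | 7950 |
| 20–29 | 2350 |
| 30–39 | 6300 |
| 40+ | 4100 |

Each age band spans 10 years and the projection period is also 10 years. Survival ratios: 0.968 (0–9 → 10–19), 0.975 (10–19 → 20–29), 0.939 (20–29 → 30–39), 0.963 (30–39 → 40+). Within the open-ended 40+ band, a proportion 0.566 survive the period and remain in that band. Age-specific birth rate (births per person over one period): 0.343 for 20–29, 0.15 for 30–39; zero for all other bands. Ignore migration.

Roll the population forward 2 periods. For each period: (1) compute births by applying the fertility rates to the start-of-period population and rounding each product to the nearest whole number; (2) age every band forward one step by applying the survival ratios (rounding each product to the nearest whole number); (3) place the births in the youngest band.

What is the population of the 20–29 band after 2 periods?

2549

Numbering the groups 1..5 from youngest to oldest:
[period 1]
Births: 2350 × 0.343 = 806  |  6300 × 0.15 = 945 → 1751
Group 2: 2700 × 0.968 = 2614
Group 3: 7950 × 0.975 = 7751
Group 4: 2350 × 0.939 = 2207
Group 5: 6300 × 0.963 + 4100 × 0.566 = 6067 + 2321 = 8388
→ [1751, 2614, 7751, 2207, 8388]
[period 2]
Births: 7751 × 0.343 = 2659  |  2207 × 0.15 = 331 → 2990
Group 2: 1751 × 0.968 = 1695
Group 3: 2614 × 0.975 = 2549
Group 4: 7751 × 0.939 = 7278
Group 5: 2207 × 0.963 + 8388 × 0.566 = 2125 + 4748 = 6873
→ [2990, 1695, 2549, 7278, 6873]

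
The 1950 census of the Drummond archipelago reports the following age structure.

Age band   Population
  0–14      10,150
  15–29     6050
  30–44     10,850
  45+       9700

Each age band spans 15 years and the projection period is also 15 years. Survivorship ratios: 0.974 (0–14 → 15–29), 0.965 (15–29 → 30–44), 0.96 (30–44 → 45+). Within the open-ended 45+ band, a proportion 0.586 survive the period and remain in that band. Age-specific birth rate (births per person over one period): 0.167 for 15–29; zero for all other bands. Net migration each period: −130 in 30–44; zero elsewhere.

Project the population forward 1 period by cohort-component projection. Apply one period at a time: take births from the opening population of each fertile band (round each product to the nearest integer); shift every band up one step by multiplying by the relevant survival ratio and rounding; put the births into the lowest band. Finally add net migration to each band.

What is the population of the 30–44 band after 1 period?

After projecting period 1:
Births: 6050 * 0.167 = 1010
15–29: 10150 * 0.974 = 9886
30–44: 6050 * 0.965 = 5838
45+: 10850 * 0.96 + 9700 * 0.586 = 10416 + 5684 = 16100
Net migration: 30–44 − 130 → 5708
End of period: [1010, 9886, 5708, 16100]

5708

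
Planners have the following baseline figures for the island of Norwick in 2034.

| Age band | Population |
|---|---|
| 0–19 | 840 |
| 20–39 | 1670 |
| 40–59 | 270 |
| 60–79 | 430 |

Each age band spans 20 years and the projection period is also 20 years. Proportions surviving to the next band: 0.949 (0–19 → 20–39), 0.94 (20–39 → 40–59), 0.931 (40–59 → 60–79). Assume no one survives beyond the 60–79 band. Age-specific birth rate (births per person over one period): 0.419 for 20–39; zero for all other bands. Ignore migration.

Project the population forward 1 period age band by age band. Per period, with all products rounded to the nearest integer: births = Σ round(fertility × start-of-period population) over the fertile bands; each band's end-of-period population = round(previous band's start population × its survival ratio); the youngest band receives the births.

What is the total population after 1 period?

Numbering the groups 1..4 from youngest to oldest:
Period 1.
Births: 1670 × 0.419 = 700
Group 2: 840 × 0.949 = 797
Group 3: 1670 × 0.94 = 1570
Group 4: 270 × 0.931 = 251
Giving 700 / 797 / 1570 / 251.
Total after period 1: 700 + 797 + 1570 + 251 = 3318

3318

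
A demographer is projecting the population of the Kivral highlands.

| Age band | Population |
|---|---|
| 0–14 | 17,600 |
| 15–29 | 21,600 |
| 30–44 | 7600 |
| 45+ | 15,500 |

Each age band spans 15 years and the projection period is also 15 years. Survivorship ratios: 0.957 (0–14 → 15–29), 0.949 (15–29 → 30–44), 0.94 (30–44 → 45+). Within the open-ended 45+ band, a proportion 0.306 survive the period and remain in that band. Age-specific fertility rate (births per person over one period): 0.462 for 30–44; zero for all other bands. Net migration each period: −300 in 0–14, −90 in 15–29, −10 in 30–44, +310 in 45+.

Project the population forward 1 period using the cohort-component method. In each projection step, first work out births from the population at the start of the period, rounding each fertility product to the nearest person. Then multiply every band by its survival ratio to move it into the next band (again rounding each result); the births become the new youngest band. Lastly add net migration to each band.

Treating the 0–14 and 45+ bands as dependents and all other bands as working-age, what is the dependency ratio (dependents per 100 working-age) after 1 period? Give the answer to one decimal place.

41.4

— Period 1 —
Births: 7600 × 0.462 = 3511
15–29: 17600 × 0.957 = 16843
30–44: 21600 × 0.949 = 20498
45+: 7600 × 0.94 + 15500 × 0.306 = 7144 + 4743 = 11887
Net migration: 0–14 − 300 → 3211; 15–29 − 90 → 16753; 30–44 − 10 → 20488; 45+ + 310 → 12197
Giving 3211 / 16753 / 20488 / 12197.
Dependents (band 0–14 + band 45+) = 3211 + 12197 = 15408; working-age = 37241; ratio = 15408/37241 × 100 = 41.4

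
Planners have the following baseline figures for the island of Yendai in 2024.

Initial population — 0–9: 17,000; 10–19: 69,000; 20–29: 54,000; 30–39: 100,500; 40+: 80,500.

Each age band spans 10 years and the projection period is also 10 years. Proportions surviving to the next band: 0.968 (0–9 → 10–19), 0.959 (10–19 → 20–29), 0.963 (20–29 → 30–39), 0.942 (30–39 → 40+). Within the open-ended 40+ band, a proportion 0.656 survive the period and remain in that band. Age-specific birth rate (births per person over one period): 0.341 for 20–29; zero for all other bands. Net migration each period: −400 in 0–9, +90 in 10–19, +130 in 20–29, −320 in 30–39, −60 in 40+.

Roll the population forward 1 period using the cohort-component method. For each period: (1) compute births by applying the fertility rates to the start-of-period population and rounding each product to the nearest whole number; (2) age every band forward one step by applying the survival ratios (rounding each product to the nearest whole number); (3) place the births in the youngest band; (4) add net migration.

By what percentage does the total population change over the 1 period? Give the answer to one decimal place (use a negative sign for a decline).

Call the bands 1 to 5, youngest first.
[period 1]
Births: 54000 × 0.341 = 18414
Band 2: 17000 × 0.968 = 16456
Band 3: 69000 × 0.959 = 66171
Band 4: 54000 × 0.963 = 52002
Band 5: 100500 × 0.942 + 80500 × 0.656 = 94671 + 52808 = 147479
Net migration: Band 1 − 400 → 18014; Band 2 + 90 → 16546; Band 3 + 130 → 66301; Band 4 − 320 → 51682; Band 5 − 60 → 147419
Giving 18014 / 16546 / 66301 / 51682 / 147419.
Total: 321000 → 299962; change = -21038; percentage change = -6.6%

-6.6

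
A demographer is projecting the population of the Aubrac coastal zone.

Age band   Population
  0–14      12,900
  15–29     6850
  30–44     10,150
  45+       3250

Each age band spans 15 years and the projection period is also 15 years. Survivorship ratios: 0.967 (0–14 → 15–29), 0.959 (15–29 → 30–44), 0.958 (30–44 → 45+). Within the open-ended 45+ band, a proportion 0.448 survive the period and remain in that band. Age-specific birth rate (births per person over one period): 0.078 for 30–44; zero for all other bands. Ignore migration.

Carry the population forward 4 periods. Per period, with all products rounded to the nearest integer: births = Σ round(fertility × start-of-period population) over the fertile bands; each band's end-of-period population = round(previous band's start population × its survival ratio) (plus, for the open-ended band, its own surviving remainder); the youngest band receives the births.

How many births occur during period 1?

792

After projecting period 1:
Births: 10150 × 0.078 = 792
15–29: 12900 × 0.967 = 12474
30–44: 6850 × 0.959 = 6569
45+: 10150 × 0.958 + 3250 × 0.448 = 9724 + 1456 = 11180
Giving 792 / 12474 / 6569 / 11180.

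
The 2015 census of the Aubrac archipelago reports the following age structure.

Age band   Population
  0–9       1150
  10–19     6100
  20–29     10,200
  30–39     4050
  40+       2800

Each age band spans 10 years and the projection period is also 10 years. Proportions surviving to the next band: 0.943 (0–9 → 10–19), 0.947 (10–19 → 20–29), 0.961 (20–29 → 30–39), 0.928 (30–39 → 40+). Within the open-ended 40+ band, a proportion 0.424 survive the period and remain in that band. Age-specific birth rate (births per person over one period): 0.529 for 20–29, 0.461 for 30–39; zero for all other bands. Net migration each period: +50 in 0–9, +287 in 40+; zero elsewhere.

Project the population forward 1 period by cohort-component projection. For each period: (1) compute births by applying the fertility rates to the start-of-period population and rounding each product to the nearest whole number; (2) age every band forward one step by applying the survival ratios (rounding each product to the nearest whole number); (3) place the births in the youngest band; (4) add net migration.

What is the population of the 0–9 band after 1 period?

Period 1:
Births: 10200 × 0.529 = 5396 ; 4050 × 0.461 = 1867 ⇒ total 7263
10–19: 1150 × 0.943 = 1084
20–29: 6100 × 0.947 = 5777
30–39: 10200 × 0.961 = 9802
40+: 4050 × 0.928 + 2800 × 0.424 = 3758 + 1187 = 4945
Net migration: 0–9 + 50 → 7313; 40+ + 287 → 5232
Giving 7313 / 1084 / 5777 / 9802 / 5232.

7313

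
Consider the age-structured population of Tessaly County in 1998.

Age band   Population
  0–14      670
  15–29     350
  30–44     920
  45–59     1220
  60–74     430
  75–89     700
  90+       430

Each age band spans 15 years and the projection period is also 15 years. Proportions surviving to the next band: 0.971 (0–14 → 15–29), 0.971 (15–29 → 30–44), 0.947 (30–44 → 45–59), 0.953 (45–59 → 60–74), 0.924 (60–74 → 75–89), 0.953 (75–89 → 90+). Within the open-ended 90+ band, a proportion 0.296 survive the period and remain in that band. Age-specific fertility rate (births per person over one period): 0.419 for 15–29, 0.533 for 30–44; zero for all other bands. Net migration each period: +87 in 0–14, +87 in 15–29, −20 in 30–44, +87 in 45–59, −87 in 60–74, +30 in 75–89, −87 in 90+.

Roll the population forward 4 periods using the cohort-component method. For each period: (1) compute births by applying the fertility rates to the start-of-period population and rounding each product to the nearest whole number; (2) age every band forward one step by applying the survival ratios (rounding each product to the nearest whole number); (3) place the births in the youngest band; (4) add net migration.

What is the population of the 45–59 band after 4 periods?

794

Numbering the bands 1..7 from youngest to oldest:
Period 1.
Births: 350 × 0.419 = 147, 920 × 0.533 = 490 ⇒ total 637
Band 2: 670 × 0.971 = 651
Band 3: 350 × 0.971 = 340
Band 4: 920 × 0.947 = 871
Band 5: 1220 × 0.953 = 1163
Band 6: 430 × 0.924 = 397
Band 7: 700 × 0.953 + 430 × 0.296 = 667 + 127 = 794
Net migration: Band 1 + 87 → 724; Band 2 + 87 → 738; Band 3 − 20 → 320; Band 4 + 87 → 958; Band 5 − 87 → 1076; Band 6 + 30 → 427; Band 7 − 87 → 707
Population now: 0–14=724, 15–29=738, 30–44=320, 45–59=958, 60–74=1076, 75–89=427, 90+=707
Period 2.
Births: 738 × 0.419 = 309, 320 × 0.533 = 171 ⇒ total 480
Band 2: 724 × 0.971 = 703
Band 3: 738 × 0.971 = 717
Band 4: 320 × 0.947 = 303
Band 5: 958 × 0.953 = 913
Band 6: 1076 × 0.924 = 994
Band 7: 427 × 0.953 + 707 × 0.296 = 407 + 209 = 616
Net migration: Band 1 + 87 → 567; Band 2 + 87 → 790; Band 3 − 20 → 697; Band 4 + 87 → 390; Band 5 − 87 → 826; Band 6 + 30 → 1024; Band 7 − 87 → 529
Population now: 0–14=567, 15–29=790, 30–44=697, 45–59=390, 60–74=826, 75–89=1024, 90+=529
Period 3.
Births: 790 × 0.419 = 331, 697 × 0.533 = 372 ⇒ total 703
Band 2: 567 × 0.971 = 551
Band 3: 790 × 0.971 = 767
Band 4: 697 × 0.947 = 660
Band 5: 390 × 0.953 = 372
Band 6: 826 × 0.924 = 763
Band 7: 1024 × 0.953 + 529 × 0.296 = 976 + 157 = 1133
Net migration: Band 1 + 87 → 790; Band 2 + 87 → 638; Band 3 − 20 → 747; Band 4 + 87 → 747; Band 5 − 87 → 285; Band 6 + 30 → 793; Band 7 − 87 → 1046
Population now: 0–14=790, 15–29=638, 30–44=747, 45–59=747, 60–74=285, 75–89=793, 90+=1046
Period 4.
Births: 638 × 0.419 = 267, 747 × 0.533 = 398 ⇒ total 665
Band 2: 790 × 0.971 = 767
Band 3: 638 × 0.971 = 619
Band 4: 747 × 0.947 = 707
Band 5: 747 × 0.953 = 712
Band 6: 285 × 0.924 = 263
Band 7: 793 × 0.953 + 1046 × 0.296 = 756 + 310 = 1066
Net migration: Band 1 + 87 → 752; Band 2 + 87 → 854; Band 3 − 20 → 599; Band 4 + 87 → 794; Band 5 − 87 → 625; Band 6 + 30 → 293; Band 7 − 87 → 979
Population now: 0–14=752, 15–29=854, 30–44=599, 45–59=794, 60–74=625, 75–89=293, 90+=979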